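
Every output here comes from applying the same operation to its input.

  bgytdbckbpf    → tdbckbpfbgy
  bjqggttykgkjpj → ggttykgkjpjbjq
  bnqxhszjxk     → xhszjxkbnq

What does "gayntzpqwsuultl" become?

Rule — move the first 3 characters to the end (rotate left by 3).
Applying that to "gayntzpqwsuultl" gives "ntzpqwsuultlgay".

ntzpqwsuultlgay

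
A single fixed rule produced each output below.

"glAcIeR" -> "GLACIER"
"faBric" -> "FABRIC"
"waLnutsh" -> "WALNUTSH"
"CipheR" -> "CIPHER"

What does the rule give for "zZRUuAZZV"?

ZZRUUAZZV

The transformation: convert every letter to uppercase.
On "zZRUuAZZV" that produces "ZZRUUAZZV".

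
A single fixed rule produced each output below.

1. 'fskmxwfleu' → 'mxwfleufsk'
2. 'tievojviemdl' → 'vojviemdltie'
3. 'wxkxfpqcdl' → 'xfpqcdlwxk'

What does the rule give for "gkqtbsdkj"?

tbsdkjgkq

In each case the input is transformed by: move the first 3 characters to the end (rotate left by 3).
Doing the same to "gkqtbsdkj": "tbsdkjgkq".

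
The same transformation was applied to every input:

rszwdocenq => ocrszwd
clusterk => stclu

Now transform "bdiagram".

agbdi

Each output is the input with this applied: delete the last 3 characters, then move the last 2 characters to the front (rotate right by 2).
Starting from "bdiagram": after the first operation, "bdiag"; after the second, "agbdi".
(Check on "rszwdocenq": → "rszwdoc" → "ocrszwd" ✓)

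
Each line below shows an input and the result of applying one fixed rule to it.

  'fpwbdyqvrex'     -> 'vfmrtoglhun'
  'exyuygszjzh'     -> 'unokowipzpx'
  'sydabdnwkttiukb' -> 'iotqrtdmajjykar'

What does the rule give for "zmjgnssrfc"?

The pattern: shift every letter 10 places backward in the alphabet (wrapping around).
For "zmjgnssrfc" the result is "pczwdiihvs".

pczwdiihvs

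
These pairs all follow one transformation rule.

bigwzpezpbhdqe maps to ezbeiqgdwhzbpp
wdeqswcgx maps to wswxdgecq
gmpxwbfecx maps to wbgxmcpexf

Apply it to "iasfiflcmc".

ificamscfl

The transformation: take characters alternately from the front and the back (1st, last, 2nd, 2nd-last, ...), then move the last 2 characters to the front (rotate right by 2).
Starting from "iasfiflcmc": after the first operation, "icamscflif"; after the second, "ificamscfl".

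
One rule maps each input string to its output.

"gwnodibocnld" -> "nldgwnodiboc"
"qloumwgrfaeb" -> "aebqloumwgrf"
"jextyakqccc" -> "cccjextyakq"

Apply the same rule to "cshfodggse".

gsecshfodg

Each output is the input with this applied: move the last 3 characters to the front (rotate right by 3).
Doing the same to "cshfodggse": "gsecshfodg".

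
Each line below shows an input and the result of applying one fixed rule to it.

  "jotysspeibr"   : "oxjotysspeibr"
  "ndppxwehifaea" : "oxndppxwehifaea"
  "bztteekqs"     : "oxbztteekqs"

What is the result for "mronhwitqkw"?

The pattern: prepend "ox".
For "mronhwitqkw" the result is "oxmronhwitqkw".

oxmronhwitqkw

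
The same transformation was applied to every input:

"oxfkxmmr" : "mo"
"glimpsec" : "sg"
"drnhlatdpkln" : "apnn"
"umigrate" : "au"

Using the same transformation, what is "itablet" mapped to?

In each case the input is transformed by: move the first 3 characters to the end (rotate left by 3), then keep one character in every 3, starting at position 3 (positions 3rd, 6th, 9th, ...).
Starting from "itablet": after the first operation, "bletita"; after the second, "et".

et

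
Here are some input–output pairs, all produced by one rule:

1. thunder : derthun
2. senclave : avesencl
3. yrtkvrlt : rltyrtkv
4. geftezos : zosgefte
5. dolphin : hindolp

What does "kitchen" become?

henkitc

Looking at the pairs, the operation is to move the last 3 characters to the front (rotate right by 3).
So "kitchen" becomes "henkitc".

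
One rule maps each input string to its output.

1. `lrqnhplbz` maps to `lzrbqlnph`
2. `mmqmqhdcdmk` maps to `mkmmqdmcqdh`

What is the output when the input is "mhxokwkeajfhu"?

muhhxfojkawek

The transformation: take characters alternately from the front and the back (1st, last, 2nd, 2nd-last, ...).
Applying that to "mhxokwkeajfhu" gives "muhhxfojkawek".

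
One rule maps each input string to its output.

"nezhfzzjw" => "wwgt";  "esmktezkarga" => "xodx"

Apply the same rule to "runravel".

Rule — shift every letter 3 places backward in the alphabet (wrapping around), then keep only the last 4 characters.
Applying both steps to "runravel": "orkoxsbi", then "xsbi".

xsbi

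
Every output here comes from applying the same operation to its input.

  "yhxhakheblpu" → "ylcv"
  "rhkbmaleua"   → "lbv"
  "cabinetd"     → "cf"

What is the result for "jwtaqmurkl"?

unl

The pattern: shift every letter 1 place forward in the alphabet (wrapping around), then keep one character in every 3, starting at position 3 (positions 3rd, 6th, 9th, ...).
For "jwtaqmurkl", step one produces "kxubrnvslm"; step two turns that into "unl".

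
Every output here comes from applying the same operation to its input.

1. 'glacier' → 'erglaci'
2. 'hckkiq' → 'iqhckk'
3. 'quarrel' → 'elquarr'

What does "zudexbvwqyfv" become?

The rule is to move the last 2 characters to the front (rotate right by 2).
So "zudexbvwqyfv" becomes "fvzudexbvwqy".

fvzudexbvwqy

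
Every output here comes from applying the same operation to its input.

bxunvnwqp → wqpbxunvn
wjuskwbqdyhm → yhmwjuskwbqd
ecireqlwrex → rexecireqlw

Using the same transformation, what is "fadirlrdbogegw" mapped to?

egwfadirlrdbog

The transformation: move the last 3 characters to the front (rotate right by 3).
Doing the same to "fadirlrdbogegw": "egwfadirlrdbog".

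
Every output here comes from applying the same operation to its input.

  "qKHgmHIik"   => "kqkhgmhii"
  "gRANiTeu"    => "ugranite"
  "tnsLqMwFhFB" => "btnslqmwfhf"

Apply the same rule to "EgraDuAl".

Each output is the input with this applied: move the last character to the front, then convert every letter to lowercase.
Working it through for "EgraDuAl": intermediate "lEgraDuA", final "legradua".
(Check on "tnsLqMwFhFB": → "BtnsLqMwFhF" → "btnslqmwfhf" ✓)

legradua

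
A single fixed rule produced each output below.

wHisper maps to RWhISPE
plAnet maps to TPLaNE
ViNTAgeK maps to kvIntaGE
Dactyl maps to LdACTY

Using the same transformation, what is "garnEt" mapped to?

TGARNe

What's happening: flip the case of every letter, then move the last character to the front.
For "garnEt", step one produces "GARNeT"; step two turns that into "TGARNe".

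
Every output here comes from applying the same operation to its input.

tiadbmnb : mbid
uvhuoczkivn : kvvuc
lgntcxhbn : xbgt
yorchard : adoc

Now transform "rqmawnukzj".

kjqan

Each output is the input with this applied: keep every other character starting from the second (positions 2nd, 4th, 6th, ...), then move the last 2 characters to the front (rotate right by 2).
Applying both steps to "rqmawnukzj": "qankj", then "kjqan".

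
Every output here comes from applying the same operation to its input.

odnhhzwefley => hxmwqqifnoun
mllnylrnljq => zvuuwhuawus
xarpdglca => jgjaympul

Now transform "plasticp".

yyujbcrl

In each case the input is transformed by: move the last character to the front, then shift every letter 9 places forward in the alphabet (wrapping around).
"plasticp" → "yyujbcrl".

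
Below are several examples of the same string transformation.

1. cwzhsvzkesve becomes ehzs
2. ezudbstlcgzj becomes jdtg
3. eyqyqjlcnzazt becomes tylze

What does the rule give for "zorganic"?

cgi

The transformation: swap the first and last characters, then keep one character in every 3, starting at position 1 (positions 1st, 4th, 7th, ...).
On "zorganic": the first step gives "corganiz", and the second then gives "cgi".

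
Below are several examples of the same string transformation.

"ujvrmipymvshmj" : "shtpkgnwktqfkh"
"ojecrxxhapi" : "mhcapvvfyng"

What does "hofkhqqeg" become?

The transformation: shift every letter 2 places backward in the alphabet (wrapping around).
For "hofkhqqeg" the result is "fmdifooce".

fmdifooce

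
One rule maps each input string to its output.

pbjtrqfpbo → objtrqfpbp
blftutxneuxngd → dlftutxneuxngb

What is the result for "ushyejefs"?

sshyejefu

The pattern: swap the first and last characters.
On "ushyejefs" that produces "sshyejefu".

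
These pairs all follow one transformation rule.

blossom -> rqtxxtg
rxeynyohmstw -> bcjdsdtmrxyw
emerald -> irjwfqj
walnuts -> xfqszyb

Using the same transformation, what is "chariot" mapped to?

ymfwnth

Each output is the input with this applied: swap the first and last characters, then shift every letter 5 places forward in the alphabet (wrapping around).
For "chariot", step one produces "tharioc"; step two turns that into "ymfwnth".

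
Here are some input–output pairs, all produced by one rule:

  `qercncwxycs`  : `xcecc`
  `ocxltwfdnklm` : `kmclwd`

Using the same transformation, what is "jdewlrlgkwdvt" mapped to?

Looking at the pairs, the operation is to keep every other character starting from the second (positions 2nd, 4th, 6th, ...), then move the last 2 characters to the front (rotate right by 2).
"jdewlrlgkwdvt" → "dwrgwv" → "wvdwrg".
(Check on "ocxltwfdnklm": → "clwdkm" → "kmclwd" ✓)

wvdwrg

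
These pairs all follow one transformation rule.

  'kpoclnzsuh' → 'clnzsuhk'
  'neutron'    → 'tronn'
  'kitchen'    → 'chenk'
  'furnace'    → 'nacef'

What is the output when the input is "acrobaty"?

Rule — move the first 3 characters to the end (rotate left by 3), then delete the last 2 characters.
On "acrobaty": the first step gives "obatyacr", and the second then gives "obatya".

obatya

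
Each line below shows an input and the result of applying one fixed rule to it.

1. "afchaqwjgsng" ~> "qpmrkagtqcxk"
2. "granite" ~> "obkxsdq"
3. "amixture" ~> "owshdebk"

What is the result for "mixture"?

Looking at the pairs, the operation is to swap the first and last characters, then shift every letter 10 places forward in the alphabet (wrapping around).
"mixture" → "eixturm" → "oshdebw".

oshdebw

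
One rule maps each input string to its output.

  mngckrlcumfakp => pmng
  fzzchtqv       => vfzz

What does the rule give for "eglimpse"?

eegl

Each output is the input with this applied: move the last character to the front, then keep only the first 4 characters.
Working it through for "eglimpse": intermediate "eeglimps", final "eegl".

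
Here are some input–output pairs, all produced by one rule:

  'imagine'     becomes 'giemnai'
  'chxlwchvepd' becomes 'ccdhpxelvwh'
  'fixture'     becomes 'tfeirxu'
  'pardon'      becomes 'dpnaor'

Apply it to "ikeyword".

widkreoy

The rule is to take characters alternately from the front and the back (1st, last, 2nd, 2nd-last, ...), then move the last character to the front.
Starting from "ikeyword": after the first operation, "idkreoyw"; after the second, "widkreoy".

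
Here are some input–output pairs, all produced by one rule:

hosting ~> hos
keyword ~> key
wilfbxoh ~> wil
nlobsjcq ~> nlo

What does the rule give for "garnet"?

In each case the input is transformed by: keep only the first 3 characters.
Doing the same to "garnet": "gar".

gar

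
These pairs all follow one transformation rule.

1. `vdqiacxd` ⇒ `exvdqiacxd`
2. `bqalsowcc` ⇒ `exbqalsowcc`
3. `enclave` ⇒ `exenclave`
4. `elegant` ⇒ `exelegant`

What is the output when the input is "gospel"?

exgospel

What's happening: prepend "ex".
Doing the same to "gospel": "exgospel".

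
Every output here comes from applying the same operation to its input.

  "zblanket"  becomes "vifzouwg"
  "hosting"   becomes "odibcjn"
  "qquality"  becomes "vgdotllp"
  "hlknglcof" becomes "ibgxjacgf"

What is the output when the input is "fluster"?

nozmagp

The transformation: move the first 3 characters to the end (rotate left by 3), then shift every letter 5 places backward in the alphabet (wrapping around).
Applying both steps to "fluster": "sterflu", then "nozmagp".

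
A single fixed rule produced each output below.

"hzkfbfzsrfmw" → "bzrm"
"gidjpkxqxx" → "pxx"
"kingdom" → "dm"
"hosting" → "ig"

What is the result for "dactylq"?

The pattern: keep every other character starting from the first (positions 1st, 3rd, 5th, ...), then delete the first 2 characters.
Applying both steps to "dactylq": "dcyq", then "yq".
(Check on "kingdom": → "kndm" → "dm" ✓)

yq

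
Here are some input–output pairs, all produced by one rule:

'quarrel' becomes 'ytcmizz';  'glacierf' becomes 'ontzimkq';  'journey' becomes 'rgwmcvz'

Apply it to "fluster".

Each output is the input with this applied: shift every letter 8 places forward in the alphabet (wrapping around), then take characters alternately from the front and the back (1st, last, 2nd, 2nd-last, ...).
On "fluster": the first step gives "ntcabmz", and the second then gives "nztmcba".

nztmcba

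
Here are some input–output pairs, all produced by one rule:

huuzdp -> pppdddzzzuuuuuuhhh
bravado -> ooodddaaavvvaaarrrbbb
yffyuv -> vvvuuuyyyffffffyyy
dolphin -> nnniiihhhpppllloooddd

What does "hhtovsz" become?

Looking at the pairs, the operation is to repeat every character 3 times, then reverse the string.
On "hhtovsz": the first step gives "hhhhhhtttooovvvssszzz", and the second then gives "zzzsssvvvooottthhhhhh".

zzzsssvvvooottthhhhhh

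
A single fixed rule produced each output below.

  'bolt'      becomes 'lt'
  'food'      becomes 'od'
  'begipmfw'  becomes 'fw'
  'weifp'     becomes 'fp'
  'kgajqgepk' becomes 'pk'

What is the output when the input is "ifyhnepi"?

pi

Each output is the input with this applied: keep only the last 2 characters.
So "ifyhnepi" becomes "pi".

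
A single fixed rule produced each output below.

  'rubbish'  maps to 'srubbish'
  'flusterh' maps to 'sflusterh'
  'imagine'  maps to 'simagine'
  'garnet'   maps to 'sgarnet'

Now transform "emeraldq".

semeraldq

Rule — prepend "s".
Applying that to "emeraldq" gives "semeraldq".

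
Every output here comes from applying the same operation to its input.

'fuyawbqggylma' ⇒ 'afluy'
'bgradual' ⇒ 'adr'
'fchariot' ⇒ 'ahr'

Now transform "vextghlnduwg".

In each case the input is transformed by: sort the characters into alphabetical order, then keep one character in every 3, starting at position 1 (positions 1st, 4th, 7th, ...).
Doing the same to "vextghlnduwg": "dgnv".

dgnv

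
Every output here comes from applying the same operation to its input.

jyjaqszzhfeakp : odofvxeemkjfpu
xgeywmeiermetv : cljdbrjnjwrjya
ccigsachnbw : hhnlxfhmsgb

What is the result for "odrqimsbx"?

What's happening: shift every letter 5 places forward in the alphabet (wrapping around).
On "odrqimsbx" that produces "tiwvnrxgc".

tiwvnrxgc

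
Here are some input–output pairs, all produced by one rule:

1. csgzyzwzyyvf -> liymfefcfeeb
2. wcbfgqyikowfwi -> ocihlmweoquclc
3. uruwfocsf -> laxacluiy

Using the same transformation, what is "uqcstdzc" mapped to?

iawiyzjf

Looking at the pairs, the operation is to shift every letter 6 places forward in the alphabet (wrapping around), then move the last character to the front.
Applying both steps to "uqcstdzc": "awiyzjfi", then "iawiyzjf".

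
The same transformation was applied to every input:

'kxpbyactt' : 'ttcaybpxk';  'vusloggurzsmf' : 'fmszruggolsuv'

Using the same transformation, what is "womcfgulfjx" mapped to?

xjflugfcmow

What's happening: reverse the string.
So "womcfgulfjx" becomes "xjflugfcmow".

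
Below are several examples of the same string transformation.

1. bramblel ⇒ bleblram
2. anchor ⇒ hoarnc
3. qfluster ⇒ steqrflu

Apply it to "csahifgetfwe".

getfwcesahif

Looking at the pairs, the operation is to swap the first and last characters, then swap the front and back halves of the string.
On "csahifgetfwe": the first step gives "esahifgetfwc", and the second then gives "getfwcesahif".
(Check on "anchor": → "rnchoa" → "hoarnc" ✓)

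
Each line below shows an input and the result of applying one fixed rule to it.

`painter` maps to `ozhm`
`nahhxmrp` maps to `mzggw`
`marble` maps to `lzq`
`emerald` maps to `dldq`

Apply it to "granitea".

The rule is to shift every letter 1 place backward in the alphabet (wrapping around), then delete the last 3 characters.
Working it through for "granitea": intermediate "fqzmhsdz", final "fqzmh".

fqzmh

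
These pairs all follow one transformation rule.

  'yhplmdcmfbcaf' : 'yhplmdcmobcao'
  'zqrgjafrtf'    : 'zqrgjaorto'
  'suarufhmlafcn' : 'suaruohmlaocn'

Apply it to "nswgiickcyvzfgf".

nswgiickcyvzogo

Rule — replace every "f" with "o".
Applying that to "nswgiickcyvzfgf" gives "nswgiickcyvzogo".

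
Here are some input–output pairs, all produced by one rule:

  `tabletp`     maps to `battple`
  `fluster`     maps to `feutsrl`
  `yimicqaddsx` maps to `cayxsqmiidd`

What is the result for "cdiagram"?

In each case the input is transformed by: sort the characters into reverse alphabetical order, then move the last 2 characters to the front (rotate right by 2).
Applying both steps to "cdiagram": "rmigdcaa", then "aarmigdc".

aarmigdc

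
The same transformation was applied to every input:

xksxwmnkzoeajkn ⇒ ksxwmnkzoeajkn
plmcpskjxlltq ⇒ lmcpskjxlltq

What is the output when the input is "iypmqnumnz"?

ypmqnumnz

In each case the input is transformed by: delete the first character.
Doing the same to "iypmqnumnz": "ypmqnumnz".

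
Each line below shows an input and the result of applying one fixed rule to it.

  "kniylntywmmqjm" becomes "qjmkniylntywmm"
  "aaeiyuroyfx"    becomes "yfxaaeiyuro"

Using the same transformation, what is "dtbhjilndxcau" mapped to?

Each output is the input with this applied: move the last 3 characters to the front (rotate right by 3).
"dtbhjilndxcau" → "caudtbhjilndx".

caudtbhjilndx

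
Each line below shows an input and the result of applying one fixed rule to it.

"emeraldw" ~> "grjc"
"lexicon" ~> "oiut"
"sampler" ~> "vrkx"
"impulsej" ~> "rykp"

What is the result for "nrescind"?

iotj

In each case the input is transformed by: shift every letter 6 places forward in the alphabet (wrapping around), then keep only the last 4 characters.
For "nrescind", step one produces "txkyiotj"; step two turns that into "iotj".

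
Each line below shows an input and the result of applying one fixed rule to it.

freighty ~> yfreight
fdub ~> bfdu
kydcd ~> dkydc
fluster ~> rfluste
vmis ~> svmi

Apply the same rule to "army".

The rule is to move the last character to the front.
Doing the same to "army": "yarm".

yarm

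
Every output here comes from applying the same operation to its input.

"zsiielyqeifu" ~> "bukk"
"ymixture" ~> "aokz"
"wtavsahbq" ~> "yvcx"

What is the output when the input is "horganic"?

jqti

The rule is to shift every letter 2 places forward in the alphabet (wrapping around), then keep only the first 4 characters.
On "horganic": the first step gives "jqticpke", and the second then gives "jqti".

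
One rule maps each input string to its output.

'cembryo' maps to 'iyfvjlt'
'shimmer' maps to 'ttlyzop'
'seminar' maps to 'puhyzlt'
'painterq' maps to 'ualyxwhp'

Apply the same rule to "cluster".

zalyjsb

The transformation: shift every letter 7 places forward in the alphabet (wrapping around), then move the first 3 characters to the end (rotate left by 3).
On "cluster": the first step gives "jsbzaly", and the second then gives "zalyjsb".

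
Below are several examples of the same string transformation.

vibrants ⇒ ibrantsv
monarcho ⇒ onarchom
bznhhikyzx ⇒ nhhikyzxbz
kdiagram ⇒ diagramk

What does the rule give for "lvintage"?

vintagel

The pattern: move the last 3 characters to the front (rotate right by 3), then swap the front and back halves of the string.
Starting from "lvintage": after the first operation, "agelvint"; after the second, "vintagel".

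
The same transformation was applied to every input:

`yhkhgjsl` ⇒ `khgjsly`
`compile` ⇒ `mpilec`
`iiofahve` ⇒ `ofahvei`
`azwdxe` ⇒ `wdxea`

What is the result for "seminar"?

minars

Rule — move the first 2 characters to the end (rotate left by 2), then delete the last character.
Starting from "seminar": after the first operation, "minarse"; after the second, "minars".
(Check on "compile": → "mpileco" → "mpilec" ✓)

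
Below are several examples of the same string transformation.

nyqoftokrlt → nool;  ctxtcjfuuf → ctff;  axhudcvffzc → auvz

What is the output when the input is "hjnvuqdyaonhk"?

hvdok

Rule — keep one character in every 3, starting at position 1 (positions 1st, 4th, 7th, ...).
Applying that to "hjnvuqdyaonhk" gives "hvdok".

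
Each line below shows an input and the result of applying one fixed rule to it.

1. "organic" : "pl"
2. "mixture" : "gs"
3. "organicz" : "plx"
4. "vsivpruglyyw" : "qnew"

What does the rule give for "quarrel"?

The rule is to shift every letter 2 places backward in the alphabet (wrapping around), then keep one character in every 3, starting at position 2 (positions 2nd, 5th, 8th, ...).
"quarrel" → "osyppcj" → "sp".

sp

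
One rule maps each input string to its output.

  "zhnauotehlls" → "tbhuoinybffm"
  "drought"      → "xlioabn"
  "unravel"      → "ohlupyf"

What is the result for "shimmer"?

mbcggyl

The transformation: shift every letter 6 places backward in the alphabet (wrapping around).
On "shimmer" that produces "mbcggyl".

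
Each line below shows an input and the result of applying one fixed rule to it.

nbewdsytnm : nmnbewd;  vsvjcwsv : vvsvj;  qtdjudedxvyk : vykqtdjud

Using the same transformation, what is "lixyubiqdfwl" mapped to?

Rule — swap the front and back halves of the string, then delete the first 3 characters.
Working it through for "lixyubiqdfwl": intermediate "iqdfwllixyub", final "fwllixyub".

fwllixyub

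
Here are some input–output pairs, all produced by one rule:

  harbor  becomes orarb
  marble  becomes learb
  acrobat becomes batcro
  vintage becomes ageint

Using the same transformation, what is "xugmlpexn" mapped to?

In each case the input is transformed by: delete the first character, then move the first 3 characters to the end (rotate left by 3).
On "xugmlpexn": the first step gives "ugmlpexn", and the second then gives "lpexnugm".

lpexnugm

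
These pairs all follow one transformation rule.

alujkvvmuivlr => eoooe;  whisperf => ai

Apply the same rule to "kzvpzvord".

oio

Each output is the input with this applied: shift every letter 7 places backward in the alphabet (wrapping around), then keep only the vowels.
Working it through for "kzvpzvord": intermediate "dsoisohkw", final "oio".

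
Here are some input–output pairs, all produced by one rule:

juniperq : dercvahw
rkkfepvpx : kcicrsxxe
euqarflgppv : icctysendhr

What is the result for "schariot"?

The pattern: reverse the string, then shift every letter 13 places forward in the alphabet (wrapping around) — i.e. ROT13.
Doing the same to "schariot": "gbvenupf".

gbvenupf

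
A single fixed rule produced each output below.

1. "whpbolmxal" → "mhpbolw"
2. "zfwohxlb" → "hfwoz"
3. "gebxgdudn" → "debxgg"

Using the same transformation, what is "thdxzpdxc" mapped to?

phdxzt

In each case the input is transformed by: delete the last 3 characters, then swap the first and last characters.
On "thdxzpdxc": the first step gives "thdxzp", and the second then gives "phdxzt".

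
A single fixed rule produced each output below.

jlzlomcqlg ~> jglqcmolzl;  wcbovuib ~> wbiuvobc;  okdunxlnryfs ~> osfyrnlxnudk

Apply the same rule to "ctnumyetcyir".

Rule — move the first character to the end, then reverse the string.
On "ctnumyetcyir": the first step gives "tnumyetcyirc", and the second then gives "criycteymunt".

criycteymunt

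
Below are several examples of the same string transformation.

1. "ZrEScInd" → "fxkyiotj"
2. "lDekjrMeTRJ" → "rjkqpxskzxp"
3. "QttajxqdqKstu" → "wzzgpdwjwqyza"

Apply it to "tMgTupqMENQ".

The transformation: shift every letter 6 places forward in the alphabet (wrapping around), then convert every letter to lowercase.
Applying both steps to "tMgTupqMENQ": "zSmZavwSKTW", then "zsmzavwsktw".

zsmzavwsktw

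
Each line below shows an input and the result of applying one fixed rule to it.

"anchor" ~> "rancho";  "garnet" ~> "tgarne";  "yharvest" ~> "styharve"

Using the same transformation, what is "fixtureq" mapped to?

Rule — move the first 2 characters to the end (rotate left by 2), then swap the front and back halves of the string.
"fixtureq" → "eqfixtur".
(Check on "anchor": → "choran" → "rancho" ✓)

eqfixtur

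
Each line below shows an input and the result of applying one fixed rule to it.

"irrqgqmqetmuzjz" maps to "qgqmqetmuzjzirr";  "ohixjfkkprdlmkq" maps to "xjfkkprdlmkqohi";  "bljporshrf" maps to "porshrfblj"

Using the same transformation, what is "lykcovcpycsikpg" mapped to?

covcpycsikpglyk

Rule — move the first 3 characters to the end (rotate left by 3).
For "lykcovcpycsikpg" the result is "covcpycsikpglyk".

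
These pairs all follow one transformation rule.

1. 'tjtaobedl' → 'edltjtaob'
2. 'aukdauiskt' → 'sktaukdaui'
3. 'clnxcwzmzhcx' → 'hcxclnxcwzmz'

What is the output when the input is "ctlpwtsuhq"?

uhqctlpwts

In each case the input is transformed by: move the last 3 characters to the front (rotate right by 3).
On "ctlpwtsuhq" that produces "uhqctlpwts".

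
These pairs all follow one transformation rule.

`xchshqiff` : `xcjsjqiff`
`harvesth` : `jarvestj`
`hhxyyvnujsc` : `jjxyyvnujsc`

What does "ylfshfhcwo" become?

The rule is to replace every "h" with "j".
For "ylfshfhcwo" the result is "ylfsjfjcwo".

ylfsjfjcwo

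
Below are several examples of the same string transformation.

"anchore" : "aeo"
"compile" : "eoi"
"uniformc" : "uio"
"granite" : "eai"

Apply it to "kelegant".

Rule — take characters alternately from the front and the back (1st, last, 2nd, 2nd-last, ...), then keep only the vowels.
"kelegant" → "ktenlaeg" → "eae".

eae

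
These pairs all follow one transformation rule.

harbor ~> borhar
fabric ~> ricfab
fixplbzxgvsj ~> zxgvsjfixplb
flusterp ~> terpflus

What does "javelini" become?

linijave

The transformation: swap the front and back halves of the string.
Doing the same to "javelini": "linijave".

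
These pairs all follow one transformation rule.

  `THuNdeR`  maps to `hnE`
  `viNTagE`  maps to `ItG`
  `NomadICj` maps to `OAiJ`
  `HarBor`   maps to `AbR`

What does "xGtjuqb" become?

gJQ

Each output is the input with this applied: keep every other character starting from the second (positions 2nd, 4th, 6th, ...), then flip the case of every letter.
"xGtjuqb" → "Gjq" → "gJQ".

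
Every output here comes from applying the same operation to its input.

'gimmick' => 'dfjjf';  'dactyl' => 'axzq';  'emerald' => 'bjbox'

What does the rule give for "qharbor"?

Each output is the input with this applied: delete the last 2 characters, then shift every letter 3 places backward in the alphabet (wrapping around).
"qharbor" → "nexoy".

nexoy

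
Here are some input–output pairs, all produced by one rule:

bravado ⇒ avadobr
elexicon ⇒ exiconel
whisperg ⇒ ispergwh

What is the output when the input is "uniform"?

iformun

Looking at the pairs, the operation is to move the first 2 characters to the end (rotate left by 2).
For "uniform" the result is "iformun".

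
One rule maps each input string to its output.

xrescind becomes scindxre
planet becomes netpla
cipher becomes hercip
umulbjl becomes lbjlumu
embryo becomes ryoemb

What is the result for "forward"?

wardfor

In each case the input is transformed by: move the first 3 characters to the end (rotate left by 3).
On "forward" that produces "wardfor".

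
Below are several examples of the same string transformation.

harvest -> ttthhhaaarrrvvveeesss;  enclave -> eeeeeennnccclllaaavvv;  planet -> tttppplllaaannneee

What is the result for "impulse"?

Looking at the pairs, the operation is to repeat every character 3 times, then move the last 3 characters to the front (rotate right by 3).
Starting from "impulse": after the first operation, "iiimmmpppuuulllssseee"; after the second, "eeeiiimmmpppuuulllsss".

eeeiiimmmpppuuulllsss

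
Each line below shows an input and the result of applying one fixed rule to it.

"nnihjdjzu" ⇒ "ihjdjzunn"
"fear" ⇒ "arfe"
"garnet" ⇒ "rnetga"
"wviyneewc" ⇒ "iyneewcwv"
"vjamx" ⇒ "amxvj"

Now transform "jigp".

In each case the input is transformed by: move the first 2 characters to the end (rotate left by 2).
Doing the same to "jigp": "gpji".

gpji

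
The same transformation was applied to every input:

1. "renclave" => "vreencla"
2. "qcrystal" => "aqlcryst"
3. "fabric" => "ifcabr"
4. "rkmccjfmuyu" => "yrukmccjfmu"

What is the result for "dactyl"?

What's happening: swap the first and last characters, then move the last 2 characters to the front (rotate right by 2).
On "dactyl": the first step gives "lactyd", and the second then gives "ydlact".
(Check on "qcrystal": → "lcrystaq" → "aqlcryst" ✓)

ydlact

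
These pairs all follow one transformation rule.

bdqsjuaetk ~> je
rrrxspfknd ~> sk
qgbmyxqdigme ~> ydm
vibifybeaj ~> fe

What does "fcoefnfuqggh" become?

fug

The rule is to delete the first 3 characters, then keep one character in every 3, starting at position 2 (positions 2nd, 5th, 8th, ...).
"fcoefnfuqggh" → "efnfuqggh" → "fug".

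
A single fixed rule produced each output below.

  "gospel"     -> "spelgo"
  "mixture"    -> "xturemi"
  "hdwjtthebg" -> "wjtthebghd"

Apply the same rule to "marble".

rblema

What's happening: move the first 2 characters to the end (rotate left by 2).
For "marble" the result is "rblema".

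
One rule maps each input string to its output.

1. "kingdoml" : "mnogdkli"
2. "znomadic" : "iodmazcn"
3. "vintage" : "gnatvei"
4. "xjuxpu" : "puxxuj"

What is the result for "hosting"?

Each output is the input with this applied: take characters alternately from the front and the back (1st, last, 2nd, 2nd-last, ...), then move the first 3 characters to the end (rotate left by 3).
Working it through for "hosting": intermediate "hgonsit", final "nsithgo".

nsithgo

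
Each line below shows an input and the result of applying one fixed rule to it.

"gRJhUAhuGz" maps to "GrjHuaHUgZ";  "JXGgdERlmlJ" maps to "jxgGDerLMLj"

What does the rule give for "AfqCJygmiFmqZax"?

aFQcjYGMIfMQzAX

Rule — flip the case of every letter.
On "AfqCJygmiFmqZax" that produces "aFQcjYGMIfMQzAX".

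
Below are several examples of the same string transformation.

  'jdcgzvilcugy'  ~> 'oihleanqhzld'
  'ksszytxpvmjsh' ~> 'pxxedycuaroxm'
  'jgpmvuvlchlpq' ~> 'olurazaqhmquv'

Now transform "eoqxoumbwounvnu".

jtvctzrgbtzsasz

What's happening: shift every letter 5 places forward in the alphabet (wrapping around).
So "eoqxoumbwounvnu" becomes "jtvctzrgbtzsasz".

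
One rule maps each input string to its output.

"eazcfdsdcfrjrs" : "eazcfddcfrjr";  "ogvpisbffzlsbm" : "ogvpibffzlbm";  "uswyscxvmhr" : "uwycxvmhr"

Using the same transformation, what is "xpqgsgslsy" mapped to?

Each output is the input with this applied: remove every "s".
Doing the same to "xpqgsgslsy": "xpqggly".

xpqggly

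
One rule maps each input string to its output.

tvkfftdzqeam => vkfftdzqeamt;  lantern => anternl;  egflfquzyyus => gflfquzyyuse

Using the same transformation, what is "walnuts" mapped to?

The transformation: move the first character to the end.
On "walnuts" that produces "alnutsw".

alnutsw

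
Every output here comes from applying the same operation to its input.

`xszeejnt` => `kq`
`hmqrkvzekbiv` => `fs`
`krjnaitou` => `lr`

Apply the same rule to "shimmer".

bo

Looking at the pairs, the operation is to shift every letter 3 places backward in the alphabet (wrapping around), then keep only the last 2 characters.
Working it through for "shimmer": intermediate "pefjjbo", final "bo".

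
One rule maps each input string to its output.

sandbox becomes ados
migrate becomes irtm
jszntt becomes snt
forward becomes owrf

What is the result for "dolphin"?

What's happening: move the first character to the end, then keep every other character starting from the first (positions 1st, 3rd, 5th, ...).
For "dolphin", step one produces "olphind"; step two turns that into "opid".

opid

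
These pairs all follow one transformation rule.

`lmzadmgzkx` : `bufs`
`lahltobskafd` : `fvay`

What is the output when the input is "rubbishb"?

dncw

Each output is the input with this applied: shift every letter 5 places backward in the alphabet (wrapping around), then keep only the last 4 characters.
For "rubbishb", step one produces "mpwwdncw"; step two turns that into "dncw".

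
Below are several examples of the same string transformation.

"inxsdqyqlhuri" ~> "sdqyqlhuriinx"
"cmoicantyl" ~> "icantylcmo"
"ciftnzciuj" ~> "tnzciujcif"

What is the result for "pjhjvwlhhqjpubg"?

Each output is the input with this applied: move the first 3 characters to the end (rotate left by 3).
For "pjhjvwlhhqjpubg" the result is "jvwlhhqjpubgpjh".

jvwlhhqjpubgpjh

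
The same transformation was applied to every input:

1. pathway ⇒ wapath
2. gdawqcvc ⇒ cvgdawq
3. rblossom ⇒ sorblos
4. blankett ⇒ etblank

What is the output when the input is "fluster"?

Each output is the input with this applied: delete the last character, then move the last 2 characters to the front (rotate right by 2).
On "fluster": the first step gives "fluste", and the second then gives "teflus".
(Check on "blankett": → "blanket" → "etblank" ✓)

teflus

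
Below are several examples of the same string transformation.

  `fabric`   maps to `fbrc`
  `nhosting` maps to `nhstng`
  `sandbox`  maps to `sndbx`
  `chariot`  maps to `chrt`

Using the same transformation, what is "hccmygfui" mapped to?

In each case the input is transformed by: remove every vowel.
On "hccmygfui" that produces "hccmygf".

hccmygf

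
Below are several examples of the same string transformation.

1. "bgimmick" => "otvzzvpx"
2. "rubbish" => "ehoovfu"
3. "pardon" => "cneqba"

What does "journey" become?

The transformation: shift every letter 13 places forward in the alphabet (wrapping around) — i.e. ROT13.
Applying that to "journey" gives "wbhearl".

wbhearl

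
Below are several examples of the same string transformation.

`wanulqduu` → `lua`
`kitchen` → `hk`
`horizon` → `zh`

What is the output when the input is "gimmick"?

The rule is to move the first 2 characters to the end (rotate left by 2), then keep one character in every 3, starting at position 3 (positions 3rd, 6th, 9th, ...).
"gimmick" → "mmickgi" → "ig".
(Check on "kitchen": → "tchenki" → "hk" ✓)

ig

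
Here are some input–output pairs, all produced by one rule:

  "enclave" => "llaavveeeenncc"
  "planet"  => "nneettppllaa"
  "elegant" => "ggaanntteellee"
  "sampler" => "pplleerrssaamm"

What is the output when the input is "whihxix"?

hhxxiixxwwhhii

What's happening: move the first 3 characters to the end (rotate left by 3), then double every character.
Working it through for "whihxix": intermediate "hxixwhi", final "hhxxiixxwwhhii".
(Check on "planet": → "netpla" → "nneettppllaa" ✓)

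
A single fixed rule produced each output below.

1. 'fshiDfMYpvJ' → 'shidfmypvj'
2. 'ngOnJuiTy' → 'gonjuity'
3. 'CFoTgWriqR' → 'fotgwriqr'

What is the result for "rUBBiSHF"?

The transformation: delete the first character, then convert every letter to lowercase.
Applying both steps to "rUBBiSHF": "UBBiSHF", then "ubbishf".

ubbishf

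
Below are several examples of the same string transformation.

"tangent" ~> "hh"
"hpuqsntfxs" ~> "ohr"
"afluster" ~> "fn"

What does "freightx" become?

Each output is the input with this applied: shift every letter 6 places backward in the alphabet (wrapping around), then keep one character in every 3, starting at position 3 (positions 3rd, 6th, 9th, ...).
On "freightx" that produces "yb".

yb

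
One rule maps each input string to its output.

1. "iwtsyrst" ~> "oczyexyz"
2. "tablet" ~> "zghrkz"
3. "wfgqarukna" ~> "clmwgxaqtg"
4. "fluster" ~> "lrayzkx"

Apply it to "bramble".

hxgshrk

The rule is to shift every letter 6 places forward in the alphabet (wrapping around).
Applying that to "bramble" gives "hxgshrk".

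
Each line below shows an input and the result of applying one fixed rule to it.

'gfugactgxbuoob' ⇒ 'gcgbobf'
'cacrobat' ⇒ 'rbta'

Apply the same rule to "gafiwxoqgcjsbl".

ixqcsla

The transformation: move the first 2 characters to the end (rotate left by 2), then keep every other character starting from the second (positions 2nd, 4th, 6th, ...).
On "gafiwxoqgcjsbl": the first step gives "fiwxoqgcjsblga", and the second then gives "ixqcsla".
(Check on "cacrobat": → "crobatca" → "rbta" ✓)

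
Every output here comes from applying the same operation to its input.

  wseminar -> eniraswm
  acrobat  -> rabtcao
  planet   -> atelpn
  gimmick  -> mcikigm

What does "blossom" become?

oosmlbs

Looking at the pairs, the operation is to swap each adjacent pair of characters (1↔2, 3↔4, ...), then move the first 3 characters to the end (rotate left by 3).
Applying both steps to "blossom": "lbsoosm", then "oosmlbs".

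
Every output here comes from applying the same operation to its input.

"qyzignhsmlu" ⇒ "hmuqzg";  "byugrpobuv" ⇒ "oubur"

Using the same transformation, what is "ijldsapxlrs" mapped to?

Looking at the pairs, the operation is to keep every other character starting from the first (positions 1st, 3rd, 5th, ...), then move the first 3 characters to the end (rotate left by 3).
For "ijldsapxlrs", step one produces "ilspls"; step two turns that into "plsils".

plsils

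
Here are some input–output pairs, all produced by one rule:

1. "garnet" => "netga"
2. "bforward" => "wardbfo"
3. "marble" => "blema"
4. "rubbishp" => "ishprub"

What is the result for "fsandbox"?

The rule is to swap the front and back halves of the string, then delete the last character.
Starting from "fsandbox": after the first operation, "dboxfsan"; after the second, "dboxfsa".

dboxfsa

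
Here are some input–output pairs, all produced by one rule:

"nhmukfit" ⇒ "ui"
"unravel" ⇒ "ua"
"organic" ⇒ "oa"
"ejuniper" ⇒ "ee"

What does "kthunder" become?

ue

Looking at the pairs, the operation is to keep one character in every 3, starting at position 1 (positions 1st, 4th, 7th, ...), then keep only the vowels.
"kthunder" → "kue" → "ue".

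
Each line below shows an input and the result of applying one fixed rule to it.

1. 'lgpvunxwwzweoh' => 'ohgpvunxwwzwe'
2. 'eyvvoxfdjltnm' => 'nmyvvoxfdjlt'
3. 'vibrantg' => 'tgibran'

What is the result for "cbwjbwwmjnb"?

nbbwjbwwmj

The transformation: delete the first character, then move the last 2 characters to the front (rotate right by 2).
Applying both steps to "cbwjbwwmjnb": "bwjbwwmjnb", then "nbbwjbwwmj".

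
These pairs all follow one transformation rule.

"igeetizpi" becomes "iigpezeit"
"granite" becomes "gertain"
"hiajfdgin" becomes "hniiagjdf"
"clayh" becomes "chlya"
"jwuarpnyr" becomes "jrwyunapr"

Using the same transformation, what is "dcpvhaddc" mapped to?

dccdpdvah

Rule — take characters alternately from the front and the back (1st, last, 2nd, 2nd-last, ...).
On "dcpvhaddc" that produces "dccdpdvah".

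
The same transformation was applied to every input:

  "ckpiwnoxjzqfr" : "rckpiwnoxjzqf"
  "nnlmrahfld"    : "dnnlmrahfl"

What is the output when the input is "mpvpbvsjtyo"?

ompvpbvsjty

The pattern: move the last character to the front.
Applying that to "mpvpbvsjtyo" gives "ompvpbvsjty".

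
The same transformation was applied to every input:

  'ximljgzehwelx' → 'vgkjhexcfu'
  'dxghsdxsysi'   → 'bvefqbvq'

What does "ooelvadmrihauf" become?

mmcjtybkpgf

Each output is the input with this applied: shift every letter 2 places backward in the alphabet (wrapping around), then delete the last 3 characters.
Applying that to "ooelvadmrihauf" gives "mmcjtybkpgf".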